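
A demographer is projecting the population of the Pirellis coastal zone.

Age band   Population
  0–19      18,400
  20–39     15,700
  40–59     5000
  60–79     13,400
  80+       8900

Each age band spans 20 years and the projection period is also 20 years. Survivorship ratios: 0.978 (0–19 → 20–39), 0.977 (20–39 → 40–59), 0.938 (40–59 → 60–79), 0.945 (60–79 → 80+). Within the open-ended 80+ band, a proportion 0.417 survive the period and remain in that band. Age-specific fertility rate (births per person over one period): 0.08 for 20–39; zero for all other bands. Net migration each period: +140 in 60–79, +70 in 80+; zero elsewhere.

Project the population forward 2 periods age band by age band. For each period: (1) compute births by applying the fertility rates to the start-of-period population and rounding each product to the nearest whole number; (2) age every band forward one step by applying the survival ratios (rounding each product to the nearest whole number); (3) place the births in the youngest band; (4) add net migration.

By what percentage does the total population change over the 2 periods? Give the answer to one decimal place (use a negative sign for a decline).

(Bands numbered youngest = 1 to oldest = 5.)
Period 1:
Births: 15700 × 0.08 = 1256
Band 2: 18400 × 0.978 = 17995
Band 3: 15700 × 0.977 = 15339
Band 4: 5000 × 0.938 = 4690
Band 5: 13400 × 0.945 + 8900 × 0.417 = 12663 + 3711 = 16374
Net migration: Band 4 + 140 → 4830; Band 5 + 70 → 16444
Giving 1256 / 17995 / 15339 / 4830 / 16444.
Period 2:
Births: 17995 × 0.08 = 1440
Band 2: 1256 × 0.978 = 1228
Band 3: 17995 × 0.977 = 17581
Band 4: 15339 × 0.938 = 14388
Band 5: 4830 × 0.945 + 16444 × 0.417 = 4564 + 6857 = 11421
Net migration: Band 4 + 140 → 14528; Band 5 + 70 → 11491
Giving 1440 / 1228 / 17581 / 14528 / 11491.
Total: 61400 → 46268; change = -15132; percentage change = -24.6%

-24.6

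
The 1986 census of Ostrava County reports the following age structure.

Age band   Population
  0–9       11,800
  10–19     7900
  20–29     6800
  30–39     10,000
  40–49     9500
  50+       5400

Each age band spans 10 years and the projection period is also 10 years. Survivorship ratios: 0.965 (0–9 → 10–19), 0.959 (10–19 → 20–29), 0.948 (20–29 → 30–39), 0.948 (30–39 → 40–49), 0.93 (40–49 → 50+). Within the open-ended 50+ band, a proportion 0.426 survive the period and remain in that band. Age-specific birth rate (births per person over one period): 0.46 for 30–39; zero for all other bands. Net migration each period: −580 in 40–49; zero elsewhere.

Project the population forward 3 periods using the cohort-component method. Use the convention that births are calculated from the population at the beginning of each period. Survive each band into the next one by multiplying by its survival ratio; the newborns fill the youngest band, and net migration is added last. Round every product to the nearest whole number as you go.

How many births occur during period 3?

3304

Let group 1 be 0–9 through group 6 = 50+.
Period 1:
Births: 10000 * 0.46 = 4600
Group 2: 11800 * 0.965 = 11387
Group 3: 7900 * 0.959 = 7576
Group 4: 6800 * 0.948 = 6446
Group 5: 10000 * 0.948 = 9480
Group 6: 9500 * 0.93 + 5400 * 0.426 = 8835 + 2300 = 11135
Net migration: Group 5 − 580 → 8900
Population now: 0–9=4600, 10–19=11387, 20–29=7576, 30–39=6446, 40–49=8900, 50+=11135
Period 2:
Births: 6446 * 0.46 = 2965
Group 2: 4600 * 0.965 = 4439
Group 3: 11387 * 0.959 = 10920
Group 4: 7576 * 0.948 = 7182
Group 5: 6446 * 0.948 = 6111
Group 6: 8900 * 0.93 + 11135 * 0.426 = 8277 + 4744 = 13021
Net migration: Group 5 − 580 → 5531
Population now: 0–9=2965, 10–19=4439, 20–29=10920, 30–39=7182, 40–49=5531, 50+=13021
Period 3:
Births: 7182 * 0.46 = 3304
Group 2: 2965 * 0.965 = 2861
Group 3: 4439 * 0.959 = 4257
Group 4: 10920 * 0.948 = 10352
Group 5: 7182 * 0.948 = 6809
Group 6: 5531 * 0.93 + 13021 * 0.426 = 5144 + 5547 = 10691
Net migration: Group 5 − 580 → 6229
Population now: 0–9=3304, 10–19=2861, 20–29=4257, 30–39=10352, 40–49=6229, 50+=10691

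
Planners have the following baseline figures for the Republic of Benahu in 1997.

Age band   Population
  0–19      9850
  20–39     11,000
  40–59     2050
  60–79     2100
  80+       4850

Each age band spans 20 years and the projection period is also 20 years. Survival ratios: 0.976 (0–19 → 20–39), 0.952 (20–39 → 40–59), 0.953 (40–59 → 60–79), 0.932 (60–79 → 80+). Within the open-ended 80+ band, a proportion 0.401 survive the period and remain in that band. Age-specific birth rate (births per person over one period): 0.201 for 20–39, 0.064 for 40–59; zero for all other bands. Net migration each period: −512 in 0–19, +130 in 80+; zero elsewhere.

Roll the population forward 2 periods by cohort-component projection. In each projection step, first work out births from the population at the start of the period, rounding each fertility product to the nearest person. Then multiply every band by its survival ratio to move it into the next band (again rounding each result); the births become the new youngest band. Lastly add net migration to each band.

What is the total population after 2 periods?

Numbering the bands 1..5 from youngest to oldest:
Period 1.
Births: 11000 × 0.201 = 2211  |  2050 × 0.064 = 131 ⇒ total 2342
Band 2: 9850 × 0.976 = 9614
Band 3: 11000 × 0.952 = 10472
Band 4: 2050 × 0.953 = 1954
Band 5: 2100 × 0.932 + 4850 × 0.401 = 1957 + 1945 = 3902
Net migration: Band 1 − 512 → 1830; Band 5 + 130 → 4032
End of period: [1830, 9614, 10472, 1954, 4032]
Period 2.
Births: 9614 × 0.201 = 1932  |  10472 × 0.064 = 670 ⇒ total 2602
Band 2: 1830 × 0.976 = 1786
Band 3: 9614 × 0.952 = 9153
Band 4: 10472 × 0.953 = 9980
Band 5: 1954 × 0.932 + 4032 × 0.401 = 1821 + 1617 = 3438
Net migration: Band 1 − 512 → 2090; Band 5 + 130 → 3568
End of period: [2090, 1786, 9153, 9980, 3568]
Total after period 2: 2090 + 1786 + 9153 + 9980 + 3568 = 26577

26577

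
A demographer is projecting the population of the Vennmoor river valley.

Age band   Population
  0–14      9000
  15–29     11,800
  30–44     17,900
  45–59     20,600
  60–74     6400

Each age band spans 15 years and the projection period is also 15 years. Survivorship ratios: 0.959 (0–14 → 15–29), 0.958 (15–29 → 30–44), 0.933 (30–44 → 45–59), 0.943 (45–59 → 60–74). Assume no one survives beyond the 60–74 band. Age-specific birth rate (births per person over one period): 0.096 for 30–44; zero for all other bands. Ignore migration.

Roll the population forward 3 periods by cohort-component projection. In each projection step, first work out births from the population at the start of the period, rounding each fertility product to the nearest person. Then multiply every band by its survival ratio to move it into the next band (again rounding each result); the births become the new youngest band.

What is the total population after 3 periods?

21074

After projecting period 1:
Births: 17900 * 0.096 = 1718
15–29: 9000 * 0.959 = 8631
30–44: 11800 * 0.958 = 11304
45–59: 17900 * 0.933 = 16701
60–74: 20600 * 0.943 = 19426
End of period: [1718, 8631, 11304, 16701, 19426]
After projecting period 2:
Births: 11304 * 0.096 = 1085
15–29: 1718 * 0.959 = 1648
30–44: 8631 * 0.958 = 8268
45–59: 11304 * 0.933 = 10547
60–74: 16701 * 0.943 = 15749
End of period: [1085, 1648, 8268, 10547, 15749]
After projecting period 3:
Births: 8268 * 0.096 = 794
15–29: 1085 * 0.959 = 1041
30–44: 1648 * 0.958 = 1579
45–59: 8268 * 0.933 = 7714
60–74: 10547 * 0.943 = 9946
End of period: [794, 1041, 1579, 7714, 9946]
Total after period 3: 794 + 1041 + 1579 + 7714 + 9946 = 21074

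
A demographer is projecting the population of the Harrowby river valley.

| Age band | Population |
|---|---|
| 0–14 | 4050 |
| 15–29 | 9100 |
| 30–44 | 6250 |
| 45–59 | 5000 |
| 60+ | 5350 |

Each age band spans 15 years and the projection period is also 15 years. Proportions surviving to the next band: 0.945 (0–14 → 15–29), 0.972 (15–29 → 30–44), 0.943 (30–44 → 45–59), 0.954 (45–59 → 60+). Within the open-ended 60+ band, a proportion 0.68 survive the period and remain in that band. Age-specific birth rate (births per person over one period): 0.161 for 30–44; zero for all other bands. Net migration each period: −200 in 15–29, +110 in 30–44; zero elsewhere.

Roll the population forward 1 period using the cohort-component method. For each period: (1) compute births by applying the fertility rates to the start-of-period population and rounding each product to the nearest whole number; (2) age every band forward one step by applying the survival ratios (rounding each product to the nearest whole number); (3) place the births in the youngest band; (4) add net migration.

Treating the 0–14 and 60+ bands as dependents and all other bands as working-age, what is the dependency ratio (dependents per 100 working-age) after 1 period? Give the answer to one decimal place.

Call the groups 1 to 5, youngest first.
Period 1.
Births: 6250 × 0.161 = 1006
Group 2: 4050 × 0.945 = 3827
Group 3: 9100 × 0.972 = 8845
Group 4: 6250 × 0.943 = 5894
Group 5: 5000 × 0.954 + 5350 × 0.68 = 4770 + 3638 = 8408
Net migration: Group 2 − 200 → 3627; Group 3 + 110 → 8955
Giving 1006 / 3627 / 8955 / 5894 / 8408.
Dependents (band 0–14 + band 60+) = 1006 + 8408 = 9414; working-age = 18476; ratio = 9414/18476 × 100 = 51.0

51.0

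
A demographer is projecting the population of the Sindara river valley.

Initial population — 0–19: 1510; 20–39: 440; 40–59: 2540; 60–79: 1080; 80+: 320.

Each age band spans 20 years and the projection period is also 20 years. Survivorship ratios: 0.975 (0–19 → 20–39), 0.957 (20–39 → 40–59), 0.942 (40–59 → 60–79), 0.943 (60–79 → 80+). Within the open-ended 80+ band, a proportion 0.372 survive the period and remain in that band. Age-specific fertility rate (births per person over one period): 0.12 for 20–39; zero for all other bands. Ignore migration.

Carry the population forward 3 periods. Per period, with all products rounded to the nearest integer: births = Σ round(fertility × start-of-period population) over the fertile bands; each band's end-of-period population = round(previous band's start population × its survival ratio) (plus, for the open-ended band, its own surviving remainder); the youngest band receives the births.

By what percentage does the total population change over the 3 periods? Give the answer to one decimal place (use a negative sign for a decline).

-50.3

[period 1]
Births: 440 × 0.12 = 53
20–39: 1510 × 0.975 = 1472
40–59: 440 × 0.957 = 421
60–79: 2540 × 0.942 = 2393
80+: 1080 × 0.943 + 320 × 0.372 = 1018 + 119 = 1137
Giving 53 / 1472 / 421 / 2393 / 1137.
[period 2]
Births: 1472 × 0.12 = 177
20–39: 53 × 0.975 = 52
40–59: 1472 × 0.957 = 1409
60–79: 421 × 0.942 = 397
80+: 2393 × 0.943 + 1137 × 0.372 = 2257 + 423 = 2680
Giving 177 / 52 / 1409 / 397 / 2680.
[period 3]
Births: 52 × 0.12 = 6
20–39: 177 × 0.975 = 173
40–59: 52 × 0.957 = 50
60–79: 1409 × 0.942 = 1327
80+: 397 × 0.943 + 2680 × 0.372 = 374 + 997 = 1371
Giving 6 / 173 / 50 / 1327 / 1371.
Total: 5890 → 2927; change = -2963; percentage change = -50.3%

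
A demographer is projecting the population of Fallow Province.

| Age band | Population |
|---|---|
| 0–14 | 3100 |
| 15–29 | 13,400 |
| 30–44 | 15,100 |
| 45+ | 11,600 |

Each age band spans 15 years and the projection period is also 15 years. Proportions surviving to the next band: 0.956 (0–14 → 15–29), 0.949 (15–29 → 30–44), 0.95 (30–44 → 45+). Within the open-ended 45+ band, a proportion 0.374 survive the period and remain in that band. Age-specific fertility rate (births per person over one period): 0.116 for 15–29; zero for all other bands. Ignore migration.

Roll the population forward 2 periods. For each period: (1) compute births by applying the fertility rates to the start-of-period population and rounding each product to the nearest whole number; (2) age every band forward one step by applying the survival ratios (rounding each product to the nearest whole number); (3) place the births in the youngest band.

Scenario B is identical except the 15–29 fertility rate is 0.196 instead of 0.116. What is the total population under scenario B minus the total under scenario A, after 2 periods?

After projecting period 1:
Births: 13400 × 0.116 = 1554
15–29: 3100 × 0.956 = 2964
30–44: 13400 × 0.949 = 12717
45+: 15100 × 0.95 + 11600 × 0.374 = 14345 + 4338 = 18683
Population now: 0–14=1554, 15–29=2964, 30–44=12717, 45+=18683
After projecting period 2:
Births: 2964 × 0.116 = 344
15–29: 1554 × 0.956 = 1486
30–44: 2964 × 0.949 = 2813
45+: 12717 × 0.95 + 18683 × 0.374 = 12081 + 6987 = 19068
Population now: 0–14=344, 15–29=1486, 30–44=2813, 45+=19068
Scenario A total after 2 periods: 23711
Scenario B projection —
After projecting period 1:
Births: 13400 × 0.196 = 2626
15–29: 3100 × 0.956 = 2964
30–44: 13400 × 0.949 = 12717
45+: 15100 × 0.95 + 11600 × 0.374 = 14345 + 4338 = 18683
Population now: 0–14=2626, 15–29=2964, 30–44=12717, 45+=18683
After projecting period 2:
Births: 2964 × 0.196 = 581
15–29: 2626 × 0.956 = 2510
30–44: 2964 × 0.949 = 2813
45+: 12717 × 0.95 + 18683 × 0.374 = 12081 + 6987 = 19068
Population now: 0–14=581, 15–29=2510, 30–44=2813, 45+=19068
Scenario B total after 2 periods: 24972
Difference B − A = 24972 − 23711 = 1261

1261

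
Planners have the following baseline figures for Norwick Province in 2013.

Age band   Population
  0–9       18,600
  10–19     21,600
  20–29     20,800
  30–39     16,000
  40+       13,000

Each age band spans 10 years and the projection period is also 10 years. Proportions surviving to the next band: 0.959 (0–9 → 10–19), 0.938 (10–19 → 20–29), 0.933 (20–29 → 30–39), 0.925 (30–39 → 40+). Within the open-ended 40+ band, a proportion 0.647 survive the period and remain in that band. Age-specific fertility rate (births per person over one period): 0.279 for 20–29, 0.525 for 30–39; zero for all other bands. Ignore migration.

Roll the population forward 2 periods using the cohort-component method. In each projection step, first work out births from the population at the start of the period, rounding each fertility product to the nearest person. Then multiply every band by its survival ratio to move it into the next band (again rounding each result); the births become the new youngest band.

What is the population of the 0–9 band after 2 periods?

15841

After projecting period 1:
Births: 20800 * 0.279 = 5803 ; 16000 * 0.525 = 8400 → total 14203
10–19: 18600 * 0.959 = 17837
20–29: 21600 * 0.938 = 20261
30–39: 20800 * 0.933 = 19406
40+: 16000 * 0.925 + 13000 * 0.647 = 14800 + 8411 = 23211
Giving 14203 / 17837 / 20261 / 19406 / 23211.
After projecting period 2:
Births: 20261 * 0.279 = 5653 ; 19406 * 0.525 = 10188 → total 15841
10–19: 14203 * 0.959 = 13621
20–29: 17837 * 0.938 = 16731
30–39: 20261 * 0.933 = 18904
40+: 19406 * 0.925 + 23211 * 0.647 = 17951 + 15018 = 32969
Giving 15841 / 13621 / 16731 / 18904 / 32969.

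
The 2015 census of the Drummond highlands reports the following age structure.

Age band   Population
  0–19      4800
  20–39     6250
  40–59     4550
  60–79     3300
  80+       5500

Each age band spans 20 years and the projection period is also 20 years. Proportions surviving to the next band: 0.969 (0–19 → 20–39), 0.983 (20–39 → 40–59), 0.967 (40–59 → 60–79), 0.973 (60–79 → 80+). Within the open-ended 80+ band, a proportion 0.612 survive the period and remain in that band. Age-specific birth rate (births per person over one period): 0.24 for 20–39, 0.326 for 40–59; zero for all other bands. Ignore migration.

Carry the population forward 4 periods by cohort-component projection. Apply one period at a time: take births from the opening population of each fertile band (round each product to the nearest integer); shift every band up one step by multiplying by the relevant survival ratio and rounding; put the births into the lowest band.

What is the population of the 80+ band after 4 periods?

10951

Call the bands 1 to 5, youngest first.
[period 1]
Births: 6250 × 0.24 = 1500 ; 4550 × 0.326 = 1483 ⇒ total 2983
Band 2: 4800 × 0.969 = 4651
Band 3: 6250 × 0.983 = 6144
Band 4: 4550 × 0.967 = 4400
Band 5: 3300 × 0.973 + 5500 × 0.612 = 3211 + 3366 = 6577
End of period: [2983, 4651, 6144, 4400, 6577]
[period 2]
Births: 4651 × 0.24 = 1116 ; 6144 × 0.326 = 2003 ⇒ total 3119
Band 2: 2983 × 0.969 = 2891
Band 3: 4651 × 0.983 = 4572
Band 4: 6144 × 0.967 = 5941
Band 5: 4400 × 0.973 + 6577 × 0.612 = 4281 + 4025 = 8306
End of period: [3119, 2891, 4572, 5941, 8306]
[period 3]
Births: 2891 × 0.24 = 694 ; 4572 × 0.326 = 1490 ⇒ total 2184
Band 2: 3119 × 0.969 = 3022
Band 3: 2891 × 0.983 = 2842
Band 4: 4572 × 0.967 = 4421
Band 5: 5941 × 0.973 + 8306 × 0.612 = 5781 + 5083 = 10864
End of period: [2184, 3022, 2842, 4421, 10864]
[period 4]
Births: 3022 × 0.24 = 725 ; 2842 × 0.326 = 926 ⇒ total 1651
Band 2: 2184 × 0.969 = 2116
Band 3: 3022 × 0.983 = 2971
Band 4: 2842 × 0.967 = 2748
Band 5: 4421 × 0.973 + 10864 × 0.612 = 4302 + 6649 = 10951
End of period: [1651, 2116, 2971, 2748, 10951]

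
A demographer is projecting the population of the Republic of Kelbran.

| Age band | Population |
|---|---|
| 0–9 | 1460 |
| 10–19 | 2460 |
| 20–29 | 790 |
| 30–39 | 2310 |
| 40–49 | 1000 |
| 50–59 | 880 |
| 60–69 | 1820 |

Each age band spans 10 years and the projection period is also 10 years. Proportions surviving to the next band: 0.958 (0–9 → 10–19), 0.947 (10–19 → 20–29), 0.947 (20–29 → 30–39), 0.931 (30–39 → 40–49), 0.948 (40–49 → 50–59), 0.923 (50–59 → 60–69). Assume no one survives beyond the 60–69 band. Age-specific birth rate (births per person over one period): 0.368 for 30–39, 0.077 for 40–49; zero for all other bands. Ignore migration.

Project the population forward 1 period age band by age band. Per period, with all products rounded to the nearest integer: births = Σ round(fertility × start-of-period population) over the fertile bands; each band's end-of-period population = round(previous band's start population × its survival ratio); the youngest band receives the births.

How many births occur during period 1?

927

[period 1]
Births: 2310 × 0.368 = 850  |  1000 × 0.077 = 77 → 927
10–19: 1460 × 0.958 = 1399
20–29: 2460 × 0.947 = 2330
30–39: 790 × 0.947 = 748
40–49: 2310 × 0.931 = 2151
50–59: 1000 × 0.948 = 948
60–69: 880 × 0.923 = 812
Giving 927 / 1399 / 2330 / 748 / 2151 / 948 / 812.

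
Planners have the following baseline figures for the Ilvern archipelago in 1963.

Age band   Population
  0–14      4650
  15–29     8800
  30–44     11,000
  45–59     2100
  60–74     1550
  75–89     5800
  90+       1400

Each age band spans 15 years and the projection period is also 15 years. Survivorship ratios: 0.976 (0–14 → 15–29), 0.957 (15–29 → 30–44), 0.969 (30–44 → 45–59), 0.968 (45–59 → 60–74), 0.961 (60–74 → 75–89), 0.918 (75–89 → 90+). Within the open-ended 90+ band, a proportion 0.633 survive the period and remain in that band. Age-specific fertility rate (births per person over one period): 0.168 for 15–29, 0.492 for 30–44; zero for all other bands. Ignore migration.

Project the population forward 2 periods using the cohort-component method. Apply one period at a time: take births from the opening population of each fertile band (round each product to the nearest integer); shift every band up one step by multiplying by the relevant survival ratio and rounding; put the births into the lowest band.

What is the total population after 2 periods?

Numbering the groups 1..7 from youngest to oldest:
After projecting period 1:
Births: 8800 * 0.168 = 1478, 11000 * 0.492 = 5412 — total 6890
Group 2: 4650 * 0.976 = 4538
Group 3: 8800 * 0.957 = 8422
Group 4: 11000 * 0.969 = 10659
Group 5: 2100 * 0.968 = 2033
Group 6: 1550 * 0.961 = 1490
Group 7: 5800 * 0.918 + 1400 * 0.633 = 5324 + 886 = 6210
Population now: 0–14=6890, 15–29=4538, 30–44=8422, 45–59=10659, 60–74=2033, 75–89=1490, 90+=6210
After projecting period 2:
Births: 4538 * 0.168 = 762, 8422 * 0.492 = 4144 — total 4906
Group 2: 6890 * 0.976 = 6725
Group 3: 4538 * 0.957 = 4343
Group 4: 8422 * 0.969 = 8161
Group 5: 10659 * 0.968 = 10318
Group 6: 2033 * 0.961 = 1954
Group 7: 1490 * 0.918 + 6210 * 0.633 = 1368 + 3931 = 5299
Population now: 0–14=4906, 15–29=6725, 30–44=4343, 45–59=8161, 60–74=10318, 75–89=1954, 90+=5299
Total after period 2: 4906 + 6725 + 4343 + 8161 + 10318 + 1954 + 5299 = 41706

41706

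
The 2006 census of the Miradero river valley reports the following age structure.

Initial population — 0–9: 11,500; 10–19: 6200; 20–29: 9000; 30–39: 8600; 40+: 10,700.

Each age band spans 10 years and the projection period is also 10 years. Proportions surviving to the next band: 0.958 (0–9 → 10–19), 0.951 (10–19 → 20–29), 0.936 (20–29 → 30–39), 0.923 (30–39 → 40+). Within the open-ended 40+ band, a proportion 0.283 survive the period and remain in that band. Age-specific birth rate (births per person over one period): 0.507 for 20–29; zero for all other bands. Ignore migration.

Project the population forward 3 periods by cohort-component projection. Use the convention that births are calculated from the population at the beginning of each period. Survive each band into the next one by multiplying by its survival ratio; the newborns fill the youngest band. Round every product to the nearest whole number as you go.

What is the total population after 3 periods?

30310

Period 1:
Births: 9000 × 0.507 = 4563
10–19: 11500 × 0.958 = 11017
20–29: 6200 × 0.951 = 5896
30–39: 9000 × 0.936 = 8424
40+: 8600 × 0.923 + 10700 × 0.283 = 7938 + 3028 = 10966
→ [4563, 11017, 5896, 8424, 10966]
Period 2:
Births: 5896 × 0.507 = 2989
10–19: 4563 × 0.958 = 4371
20–29: 11017 × 0.951 = 10477
30–39: 5896 × 0.936 = 5519
40+: 8424 × 0.923 + 10966 × 0.283 = 7775 + 3103 = 10878
→ [2989, 4371, 10477, 5519, 10878]
Period 3:
Births: 10477 × 0.507 = 5312
10–19: 2989 × 0.958 = 2863
20–29: 4371 × 0.951 = 4157
30–39: 10477 × 0.936 = 9806
40+: 5519 × 0.923 + 10878 × 0.283 = 5094 + 3078 = 8172
→ [5312, 2863, 4157, 9806, 8172]
Total after period 3: 5312 + 2863 + 4157 + 9806 + 8172 = 30310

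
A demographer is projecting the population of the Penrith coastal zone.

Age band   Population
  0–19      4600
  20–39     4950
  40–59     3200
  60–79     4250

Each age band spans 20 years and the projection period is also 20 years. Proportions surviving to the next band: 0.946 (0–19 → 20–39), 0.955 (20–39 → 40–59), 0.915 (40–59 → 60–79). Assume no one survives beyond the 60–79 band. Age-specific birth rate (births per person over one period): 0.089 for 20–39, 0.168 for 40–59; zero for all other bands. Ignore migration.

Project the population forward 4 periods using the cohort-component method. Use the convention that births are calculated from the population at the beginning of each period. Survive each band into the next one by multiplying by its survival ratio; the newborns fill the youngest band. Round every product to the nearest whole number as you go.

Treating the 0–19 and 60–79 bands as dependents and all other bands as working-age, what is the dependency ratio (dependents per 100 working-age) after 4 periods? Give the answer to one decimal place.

Let group 1 be 0–19 through group 4 = 60–79.
— Period 1 —
Births: 4950 × 0.089 = 441, 3200 × 0.168 = 538 — total 979
Group 2: 4600 × 0.946 = 4352
Group 3: 4950 × 0.955 = 4727
Group 4: 3200 × 0.915 = 2928
Giving 979 / 4352 / 4727 / 2928.
— Period 2 —
Births: 4352 × 0.089 = 387, 4727 × 0.168 = 794 — total 1181
Group 2: 979 × 0.946 = 926
Group 3: 4352 × 0.955 = 4156
Group 4: 4727 × 0.915 = 4325
Giving 1181 / 926 / 4156 / 4325.
— Period 3 —
Births: 926 × 0.089 = 82, 4156 × 0.168 = 698 — total 780
Group 2: 1181 × 0.946 = 1117
Group 3: 926 × 0.955 = 884
Group 4: 4156 × 0.915 = 3803
Giving 780 / 1117 / 884 / 3803.
— Period 4 —
Births: 1117 × 0.089 = 99, 884 × 0.168 = 149 — total 248
Group 2: 780 × 0.946 = 738
Group 3: 1117 × 0.955 = 1067
Group 4: 884 × 0.915 = 809
Giving 248 / 738 / 1067 / 809.
Dependents (band 0–19 + band 60–79) = 248 + 809 = 1057; working-age = 1805; ratio = 1057/1805 × 100 = 58.6

58.6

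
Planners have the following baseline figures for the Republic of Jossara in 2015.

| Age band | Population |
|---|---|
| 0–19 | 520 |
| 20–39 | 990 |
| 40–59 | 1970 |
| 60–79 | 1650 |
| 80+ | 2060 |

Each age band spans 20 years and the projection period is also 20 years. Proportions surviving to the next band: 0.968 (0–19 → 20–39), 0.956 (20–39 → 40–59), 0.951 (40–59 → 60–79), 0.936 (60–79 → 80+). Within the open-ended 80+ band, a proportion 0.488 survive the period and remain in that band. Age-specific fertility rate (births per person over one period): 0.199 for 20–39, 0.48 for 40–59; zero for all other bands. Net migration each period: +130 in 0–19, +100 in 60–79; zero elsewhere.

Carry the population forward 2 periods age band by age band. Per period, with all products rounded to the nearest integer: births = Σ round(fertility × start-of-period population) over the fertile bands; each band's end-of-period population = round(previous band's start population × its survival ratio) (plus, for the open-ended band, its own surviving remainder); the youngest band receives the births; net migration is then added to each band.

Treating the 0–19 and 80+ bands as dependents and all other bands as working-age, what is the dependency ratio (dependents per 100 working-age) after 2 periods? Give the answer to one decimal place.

Period 1:
Births: 990 × 0.199 = 197  |  1970 × 0.48 = 946 — total 1143
20–39: 520 × 0.968 = 503
40–59: 990 × 0.956 = 946
60–79: 1970 × 0.951 = 1873
80+: 1650 × 0.936 + 2060 × 0.488 = 1544 + 1005 = 2549
Net migration: 0–19 + 130 → 1273; 60–79 + 100 → 1973
End of period: [1273, 503, 946, 1973, 2549]
Period 2:
Births: 503 × 0.199 = 100  |  946 × 0.48 = 454 — total 554
20–39: 1273 × 0.968 = 1232
40–59: 503 × 0.956 = 481
60–79: 946 × 0.951 = 900
80+: 1973 × 0.936 + 2549 × 0.488 = 1847 + 1244 = 3091
Net migration: 0–19 + 130 → 684; 60–79 + 100 → 1000
End of period: [684, 1232, 481, 1000, 3091]
Dependents (band 0–19 + band 80+) = 684 + 3091 = 3775; working-age = 2713; ratio = 3775/2713 × 100 = 139.1

139.1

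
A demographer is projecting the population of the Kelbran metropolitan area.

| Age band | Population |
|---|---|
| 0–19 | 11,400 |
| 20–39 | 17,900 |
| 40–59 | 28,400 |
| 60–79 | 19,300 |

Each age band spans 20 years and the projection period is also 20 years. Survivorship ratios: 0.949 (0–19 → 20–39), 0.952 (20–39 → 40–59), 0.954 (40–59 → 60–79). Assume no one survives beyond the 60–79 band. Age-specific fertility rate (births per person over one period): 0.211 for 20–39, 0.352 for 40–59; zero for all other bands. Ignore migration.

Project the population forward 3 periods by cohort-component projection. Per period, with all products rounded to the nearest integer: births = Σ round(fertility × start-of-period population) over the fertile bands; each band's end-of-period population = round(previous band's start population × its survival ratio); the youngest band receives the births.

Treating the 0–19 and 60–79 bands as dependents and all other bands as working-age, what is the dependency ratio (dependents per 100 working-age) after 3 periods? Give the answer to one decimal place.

Period 1.
Births: 17900 * 0.211 = 3777, 28400 * 0.352 = 9997 → 13774
20–39: 11400 * 0.949 = 10819
40–59: 17900 * 0.952 = 17041
60–79: 28400 * 0.954 = 27094
Population now: 0–19=13774, 20–39=10819, 40–59=17041, 60–79=27094
Period 2.
Births: 10819 * 0.211 = 2283, 17041 * 0.352 = 5998 → 8281
20–39: 13774 * 0.949 = 13072
40–59: 10819 * 0.952 = 10300
60–79: 17041 * 0.954 = 16257
Population now: 0–19=8281, 20–39=13072, 40–59=10300, 60–79=16257
Period 3.
Births: 13072 * 0.211 = 2758, 10300 * 0.352 = 3626 → 6384
20–39: 8281 * 0.949 = 7859
40–59: 13072 * 0.952 = 12445
60–79: 10300 * 0.954 = 9826
Population now: 0–19=6384, 20–39=7859, 40–59=12445, 60–79=9826
Dependents (band 0–19 + band 60–79) = 6384 + 9826 = 16210; working-age = 20304; ratio = 16210/20304 × 100 = 79.8

79.8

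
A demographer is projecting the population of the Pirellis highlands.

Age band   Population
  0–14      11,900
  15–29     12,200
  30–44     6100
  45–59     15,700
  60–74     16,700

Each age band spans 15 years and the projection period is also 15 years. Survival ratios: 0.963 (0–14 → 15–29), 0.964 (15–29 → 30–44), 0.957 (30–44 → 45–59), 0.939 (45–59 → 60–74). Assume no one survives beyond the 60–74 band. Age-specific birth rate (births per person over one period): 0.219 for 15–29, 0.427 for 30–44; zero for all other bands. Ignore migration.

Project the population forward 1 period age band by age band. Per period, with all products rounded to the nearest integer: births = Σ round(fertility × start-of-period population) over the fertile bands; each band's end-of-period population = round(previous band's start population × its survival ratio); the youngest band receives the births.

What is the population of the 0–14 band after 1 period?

Period 1:
Births: 12200 * 0.219 = 2672 ; 6100 * 0.427 = 2605 → total 5277
15–29: 11900 * 0.963 = 11460
30–44: 12200 * 0.964 = 11761
45–59: 6100 * 0.957 = 5838
60–74: 15700 * 0.939 = 14742
→ [5277, 11460, 11761, 5838, 14742]

5277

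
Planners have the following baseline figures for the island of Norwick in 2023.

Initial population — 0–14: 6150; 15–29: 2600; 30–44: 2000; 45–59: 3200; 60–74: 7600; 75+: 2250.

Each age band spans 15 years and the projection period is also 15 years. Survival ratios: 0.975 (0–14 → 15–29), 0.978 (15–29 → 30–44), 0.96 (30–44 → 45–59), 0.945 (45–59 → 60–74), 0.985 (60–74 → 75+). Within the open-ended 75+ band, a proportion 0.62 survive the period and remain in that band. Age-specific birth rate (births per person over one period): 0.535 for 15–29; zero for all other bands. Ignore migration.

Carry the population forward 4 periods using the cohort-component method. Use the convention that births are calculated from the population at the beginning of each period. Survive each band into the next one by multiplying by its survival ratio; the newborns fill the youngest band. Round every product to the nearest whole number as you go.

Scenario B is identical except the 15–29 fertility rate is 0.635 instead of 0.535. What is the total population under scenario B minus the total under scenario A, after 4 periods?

Call the groups 1 to 6, youngest first.
Period 1:
Births: 2600 × 0.535 = 1391
Group 2: 6150 × 0.975 = 5996
Group 3: 2600 × 0.978 = 2543
Group 4: 2000 × 0.96 = 1920
Group 5: 3200 × 0.945 = 3024
Group 6: 7600 × 0.985 + 2250 × 0.62 = 7486 + 1395 = 8881
→ [1391, 5996, 2543, 1920, 3024, 8881]
Period 2:
Births: 5996 × 0.535 = 3208
Group 2: 1391 × 0.975 = 1356
Group 3: 5996 × 0.978 = 5864
Group 4: 2543 × 0.96 = 2441
Group 5: 1920 × 0.945 = 1814
Group 6: 3024 × 0.985 + 8881 × 0.62 = 2979 + 5506 = 8485
→ [3208, 1356, 5864, 2441, 1814, 8485]
Period 3:
Births: 1356 × 0.535 = 725
Group 2: 3208 × 0.975 = 3128
Group 3: 1356 × 0.978 = 1326
Group 4: 5864 × 0.96 = 5629
Group 5: 2441 × 0.945 = 2307
Group 6: 1814 × 0.985 + 8485 × 0.62 = 1787 + 5261 = 7048
→ [725, 3128, 1326, 5629, 2307, 7048]
Period 4:
Births: 3128 × 0.535 = 1673
Group 2: 725 × 0.975 = 707
Group 3: 3128 × 0.978 = 3059
Group 4: 1326 × 0.96 = 1273
Group 5: 5629 × 0.945 = 5319
Group 6: 2307 × 0.985 + 7048 × 0.62 = 2272 + 4370 = 6642
→ [1673, 707, 3059, 1273, 5319, 6642]
Scenario A total after 4 periods: 18673
Scenario B projection —
Period 1:
Births: 2600 × 0.635 = 1651
Group 2: 6150 × 0.975 = 5996
Group 3: 2600 × 0.978 = 2543
Group 4: 2000 × 0.96 = 1920
Group 5: 3200 × 0.945 = 3024
Group 6: 7600 × 0.985 + 2250 × 0.62 = 7486 + 1395 = 8881
→ [1651, 5996, 2543, 1920, 3024, 8881]
Period 2:
Births: 5996 × 0.635 = 3807
Group 2: 1651 × 0.975 = 1610
Group 3: 5996 × 0.978 = 5864
Group 4: 2543 × 0.96 = 2441
Group 5: 1920 × 0.945 = 1814
Group 6: 3024 × 0.985 + 8881 × 0.62 = 2979 + 5506 = 8485
→ [3807, 1610, 5864, 2441, 1814, 8485]
Period 3:
Births: 1610 × 0.635 = 1022
Group 2: 3807 × 0.975 = 3712
Group 3: 1610 × 0.978 = 1575
Group 4: 5864 × 0.96 = 5629
Group 5: 2441 × 0.945 = 2307
Group 6: 1814 × 0.985 + 8485 × 0.62 = 1787 + 5261 = 7048
→ [1022, 3712, 1575, 5629, 2307, 7048]
Period 4:
Births: 3712 × 0.635 = 2357
Group 2: 1022 × 0.975 = 996
Group 3: 3712 × 0.978 = 3630
Group 4: 1575 × 0.96 = 1512
Group 5: 5629 × 0.945 = 5319
Group 6: 2307 × 0.985 + 7048 × 0.62 = 2272 + 4370 = 6642
→ [2357, 996, 3630, 1512, 5319, 6642]
Scenario B total after 4 periods: 20456
Difference B − A = 20456 − 18673 = 1783

1783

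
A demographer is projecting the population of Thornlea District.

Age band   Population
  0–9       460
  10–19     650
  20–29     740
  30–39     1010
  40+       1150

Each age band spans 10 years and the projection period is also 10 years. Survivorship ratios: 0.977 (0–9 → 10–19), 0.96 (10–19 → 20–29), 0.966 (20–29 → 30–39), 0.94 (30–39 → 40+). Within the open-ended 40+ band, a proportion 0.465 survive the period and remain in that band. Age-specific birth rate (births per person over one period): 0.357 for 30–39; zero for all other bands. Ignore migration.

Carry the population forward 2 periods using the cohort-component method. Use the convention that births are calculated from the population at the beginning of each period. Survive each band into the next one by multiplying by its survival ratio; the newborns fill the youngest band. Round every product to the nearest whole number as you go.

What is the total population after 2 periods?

3004

After projecting period 1:
Births: 1010 × 0.357 = 361
10–19: 460 × 0.977 = 449
20–29: 650 × 0.96 = 624
30–39: 740 × 0.966 = 715
40+: 1010 × 0.94 + 1150 × 0.465 = 949 + 535 = 1484
Giving 361 / 449 / 624 / 715 / 1484.
After projecting period 2:
Births: 715 × 0.357 = 255
10–19: 361 × 0.977 = 353
20–29: 449 × 0.96 = 431
30–39: 624 × 0.966 = 603
40+: 715 × 0.94 + 1484 × 0.465 = 672 + 690 = 1362
Giving 255 / 353 / 431 / 603 / 1362.
Total after period 2: 255 + 353 + 431 + 603 + 1362 = 3004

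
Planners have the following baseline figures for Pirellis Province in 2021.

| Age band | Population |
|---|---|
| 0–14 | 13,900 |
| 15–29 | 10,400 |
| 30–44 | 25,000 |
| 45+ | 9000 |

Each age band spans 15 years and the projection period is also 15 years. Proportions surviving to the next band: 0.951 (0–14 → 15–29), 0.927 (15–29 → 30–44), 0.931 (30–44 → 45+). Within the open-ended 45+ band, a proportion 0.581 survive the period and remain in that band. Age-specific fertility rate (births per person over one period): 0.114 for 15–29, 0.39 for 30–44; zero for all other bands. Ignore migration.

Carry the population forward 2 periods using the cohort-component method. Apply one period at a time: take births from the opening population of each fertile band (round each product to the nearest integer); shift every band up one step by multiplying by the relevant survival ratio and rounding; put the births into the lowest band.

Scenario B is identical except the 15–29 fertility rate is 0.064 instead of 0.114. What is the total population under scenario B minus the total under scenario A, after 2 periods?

(Groups numbered youngest = 1 to oldest = 4.)
Period 1:
Births: 10400 × 0.114 = 1186  |  25000 × 0.39 = 9750 ⇒ total 10936
Group 2: 13900 × 0.951 = 13219
Group 3: 10400 × 0.927 = 9641
Group 4: 25000 × 0.931 + 9000 × 0.581 = 23275 + 5229 = 28504
Population now: 0–14=10936, 15–29=13219, 30–44=9641, 45+=28504
Period 2:
Births: 13219 × 0.114 = 1507  |  9641 × 0.39 = 3760 ⇒ total 5267
Group 2: 10936 × 0.951 = 10400
Group 3: 13219 × 0.927 = 12254
Group 4: 9641 × 0.931 + 28504 × 0.581 = 8976 + 16561 = 25537
Population now: 0–14=5267, 15–29=10400, 30–44=12254, 45+=25537
Scenario A total after 2 periods: 53458
Scenario B projection —
Period 1:
Births: 10400 × 0.064 = 666  |  25000 × 0.39 = 9750 ⇒ total 10416
Group 2: 13900 × 0.951 = 13219
Group 3: 10400 × 0.927 = 9641
Group 4: 25000 × 0.931 + 9000 × 0.581 = 23275 + 5229 = 28504
Population now: 0–14=10416, 15–29=13219, 30–44=9641, 45+=28504
Period 2:
Births: 13219 × 0.064 = 846  |  9641 × 0.39 = 3760 ⇒ total 4606
Group 2: 10416 × 0.951 = 9906
Group 3: 13219 × 0.927 = 12254
Group 4: 9641 × 0.931 + 28504 × 0.581 = 8976 + 16561 = 25537
Population now: 0–14=4606, 15–29=9906, 30–44=12254, 45+=25537
Scenario B total after 2 periods: 52303
Difference B − A = 52303 − 53458 = -1155

-1155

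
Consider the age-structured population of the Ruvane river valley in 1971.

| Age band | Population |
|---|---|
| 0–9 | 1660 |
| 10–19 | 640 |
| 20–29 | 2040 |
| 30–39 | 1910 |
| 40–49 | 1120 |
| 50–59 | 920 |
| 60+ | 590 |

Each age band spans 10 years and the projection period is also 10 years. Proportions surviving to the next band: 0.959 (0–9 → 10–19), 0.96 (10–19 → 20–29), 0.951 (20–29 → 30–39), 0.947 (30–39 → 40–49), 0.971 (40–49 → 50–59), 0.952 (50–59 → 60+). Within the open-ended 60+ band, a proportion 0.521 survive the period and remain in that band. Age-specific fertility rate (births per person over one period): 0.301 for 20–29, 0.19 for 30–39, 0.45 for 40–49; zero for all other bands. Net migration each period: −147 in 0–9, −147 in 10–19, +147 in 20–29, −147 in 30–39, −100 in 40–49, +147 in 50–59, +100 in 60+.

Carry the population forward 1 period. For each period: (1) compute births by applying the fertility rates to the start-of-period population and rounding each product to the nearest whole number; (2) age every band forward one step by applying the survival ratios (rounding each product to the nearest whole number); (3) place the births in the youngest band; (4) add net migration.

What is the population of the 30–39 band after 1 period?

Period 1:
Births: 2040 * 0.301 = 614, 1910 * 0.19 = 363, 1120 * 0.45 = 504 → total 1481
10–19: 1660 * 0.959 = 1592
20–29: 640 * 0.96 = 614
30–39: 2040 * 0.951 = 1940
40–49: 1910 * 0.947 = 1809
50–59: 1120 * 0.971 = 1088
60+: 920 * 0.952 + 590 * 0.521 = 876 + 307 = 1183
Net migration: 0–9 − 147 → 1334; 10–19 − 147 → 1445; 20–29 + 147 → 761; 30–39 − 147 → 1793; 40–49 − 100 → 1709; 50–59 + 147 → 1235; 60+ + 100 → 1283
End of period: [1334, 1445, 761, 1793, 1709, 1235, 1283]

1793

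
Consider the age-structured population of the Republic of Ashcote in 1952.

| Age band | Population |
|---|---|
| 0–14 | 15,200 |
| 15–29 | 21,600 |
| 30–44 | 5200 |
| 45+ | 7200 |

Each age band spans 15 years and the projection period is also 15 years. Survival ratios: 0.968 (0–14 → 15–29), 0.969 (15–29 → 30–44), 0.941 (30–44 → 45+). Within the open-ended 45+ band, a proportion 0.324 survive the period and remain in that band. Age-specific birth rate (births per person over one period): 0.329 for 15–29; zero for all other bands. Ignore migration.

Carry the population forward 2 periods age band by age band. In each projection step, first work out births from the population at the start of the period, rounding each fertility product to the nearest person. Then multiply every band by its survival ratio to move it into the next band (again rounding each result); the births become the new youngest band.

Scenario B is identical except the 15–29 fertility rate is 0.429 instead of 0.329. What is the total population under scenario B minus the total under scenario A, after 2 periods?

3561

(Bands numbered youngest = 1 to oldest = 4.)
Period 1:
Births: 21600 × 0.329 = 7106
Band 2: 15200 × 0.968 = 14714
Band 3: 21600 × 0.969 = 20930
Band 4: 5200 × 0.941 + 7200 × 0.324 = 4893 + 2333 = 7226
Giving 7106 / 14714 / 20930 / 7226.
Period 2:
Births: 14714 × 0.329 = 4841
Band 2: 7106 × 0.968 = 6879
Band 3: 14714 × 0.969 = 14258
Band 4: 20930 × 0.941 + 7226 × 0.324 = 19695 + 2341 = 22036
Giving 4841 / 6879 / 14258 / 22036.
Scenario A total after 2 periods: 48014
Scenario B projection —
Period 1:
Births: 21600 × 0.429 = 9266
Band 2: 15200 × 0.968 = 14714
Band 3: 21600 × 0.969 = 20930
Band 4: 5200 × 0.941 + 7200 × 0.324 = 4893 + 2333 = 7226
Giving 9266 / 14714 / 20930 / 7226.
Period 2:
Births: 14714 × 0.429 = 6312
Band 2: 9266 × 0.968 = 8969
Band 3: 14714 × 0.969 = 14258
Band 4: 20930 × 0.941 + 7226 × 0.324 = 19695 + 2341 = 22036
Giving 6312 / 8969 / 14258 / 22036.
Scenario B total after 2 periods: 51575
Difference B − A = 51575 − 48014 = 3561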